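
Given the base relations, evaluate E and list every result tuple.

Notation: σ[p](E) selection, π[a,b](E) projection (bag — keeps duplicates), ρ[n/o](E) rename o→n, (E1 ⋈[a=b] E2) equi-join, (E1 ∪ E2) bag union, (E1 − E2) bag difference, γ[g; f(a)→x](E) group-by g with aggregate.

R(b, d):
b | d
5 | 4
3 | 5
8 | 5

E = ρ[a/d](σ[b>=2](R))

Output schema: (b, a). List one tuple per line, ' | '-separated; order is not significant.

Subexpression sizes:
  R → 3
  σ[b>=2](R) → 3
  ρ[a/d](σ[b>=2](R)) → 3

== RESULT ==
b | a
3 | 5
5 | 4
8 | 5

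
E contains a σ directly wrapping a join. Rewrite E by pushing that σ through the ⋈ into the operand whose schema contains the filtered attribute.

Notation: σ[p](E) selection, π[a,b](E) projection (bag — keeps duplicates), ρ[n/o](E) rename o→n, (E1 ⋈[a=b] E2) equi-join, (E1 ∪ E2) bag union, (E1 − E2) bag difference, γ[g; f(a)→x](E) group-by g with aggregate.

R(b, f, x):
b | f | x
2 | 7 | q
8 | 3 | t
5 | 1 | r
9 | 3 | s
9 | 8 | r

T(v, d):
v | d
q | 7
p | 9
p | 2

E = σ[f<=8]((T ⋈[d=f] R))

σ filters on f, owned by the right side.
E' = (T ⋈[d=f] σ[f<=8](R))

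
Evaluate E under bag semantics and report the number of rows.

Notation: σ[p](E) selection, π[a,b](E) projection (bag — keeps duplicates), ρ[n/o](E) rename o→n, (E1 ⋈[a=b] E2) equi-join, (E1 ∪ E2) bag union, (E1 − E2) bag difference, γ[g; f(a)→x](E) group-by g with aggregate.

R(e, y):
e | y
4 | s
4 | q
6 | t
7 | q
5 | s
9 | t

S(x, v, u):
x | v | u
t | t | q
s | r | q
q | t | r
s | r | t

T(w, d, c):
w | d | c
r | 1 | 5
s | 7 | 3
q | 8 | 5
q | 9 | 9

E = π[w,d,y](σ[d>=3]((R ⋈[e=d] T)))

Stepwise |·|:
  R → 6
  T → 4
  (R ⋈[e=d] T) → 2
  σ[d>=3]((R ⋈[e=d] T)) → 2
  π[w,d,y](σ[d>=3]((R ⋈[e=d] T))) → 2

|E| = 2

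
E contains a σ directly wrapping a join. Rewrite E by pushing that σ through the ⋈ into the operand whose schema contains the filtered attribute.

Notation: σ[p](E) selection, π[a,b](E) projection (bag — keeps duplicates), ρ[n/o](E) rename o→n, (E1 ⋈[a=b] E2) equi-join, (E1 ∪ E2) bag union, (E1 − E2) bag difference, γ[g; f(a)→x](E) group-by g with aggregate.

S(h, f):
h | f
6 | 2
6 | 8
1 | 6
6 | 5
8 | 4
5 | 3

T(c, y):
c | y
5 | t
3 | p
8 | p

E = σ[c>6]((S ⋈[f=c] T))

σ filters on c, owned by the right side.
E' = (S ⋈[f=c] σ[c>6](T))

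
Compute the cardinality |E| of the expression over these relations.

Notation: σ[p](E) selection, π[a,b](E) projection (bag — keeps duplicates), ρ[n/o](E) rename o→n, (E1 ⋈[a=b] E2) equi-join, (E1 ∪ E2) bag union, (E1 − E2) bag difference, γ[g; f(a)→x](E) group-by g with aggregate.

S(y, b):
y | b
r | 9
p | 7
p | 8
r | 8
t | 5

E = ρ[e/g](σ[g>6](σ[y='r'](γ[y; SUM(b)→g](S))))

Per-node cardinality:
  S → 5
  γ[y; SUM(b)→g](S) → 3
  σ[y='r'](γ[y; SUM(b)→g](S)) → 1
  σ[g>6](σ[y='r'](γ[y; SUM(b)→g](S))) → 1
  ρ[e/g](σ[g>6](σ[y='r'](γ[y; SUM(b)→g](S)))) → 1

|E| = 1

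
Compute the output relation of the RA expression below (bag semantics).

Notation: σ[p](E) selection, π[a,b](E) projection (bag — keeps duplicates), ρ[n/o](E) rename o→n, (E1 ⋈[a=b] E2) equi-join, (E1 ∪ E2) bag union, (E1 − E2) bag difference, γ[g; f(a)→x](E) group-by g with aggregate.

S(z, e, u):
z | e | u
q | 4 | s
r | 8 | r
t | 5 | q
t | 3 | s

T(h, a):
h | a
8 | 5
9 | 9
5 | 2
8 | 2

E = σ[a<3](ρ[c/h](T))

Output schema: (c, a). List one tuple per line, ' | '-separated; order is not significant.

Stepwise |·|:
  T → 4
  ρ[c/h](T) → 4
  σ[a<3](ρ[c/h](T)) → 2

== RESULT ==
c | a
5 | 2
8 | 2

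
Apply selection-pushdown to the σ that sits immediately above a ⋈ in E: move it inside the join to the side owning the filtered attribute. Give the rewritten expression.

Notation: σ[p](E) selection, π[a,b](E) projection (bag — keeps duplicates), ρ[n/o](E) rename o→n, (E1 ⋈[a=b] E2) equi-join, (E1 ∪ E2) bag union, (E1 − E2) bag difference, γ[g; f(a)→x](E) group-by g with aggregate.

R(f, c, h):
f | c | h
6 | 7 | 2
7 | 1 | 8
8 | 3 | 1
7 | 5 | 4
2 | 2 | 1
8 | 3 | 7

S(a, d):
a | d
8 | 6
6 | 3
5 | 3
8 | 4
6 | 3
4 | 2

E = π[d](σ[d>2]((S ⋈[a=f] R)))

σ filters on d, owned by the left side.
E' = π[d]((σ[d>2](S) ⋈[a=f] R))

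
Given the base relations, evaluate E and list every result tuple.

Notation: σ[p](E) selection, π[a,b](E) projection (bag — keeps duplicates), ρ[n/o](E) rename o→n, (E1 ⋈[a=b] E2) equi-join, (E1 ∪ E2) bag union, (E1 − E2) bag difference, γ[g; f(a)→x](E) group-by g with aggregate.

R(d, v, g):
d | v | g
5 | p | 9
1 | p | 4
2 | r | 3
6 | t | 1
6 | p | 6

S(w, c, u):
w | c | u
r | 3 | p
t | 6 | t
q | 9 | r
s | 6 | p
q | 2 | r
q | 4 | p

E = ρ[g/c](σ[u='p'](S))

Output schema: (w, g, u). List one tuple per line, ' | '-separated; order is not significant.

Per-node cardinality:
  S → 6
  σ[u='p'](S) → 3
  ρ[g/c](σ[u='p'](S)) → 3

== RESULT ==
w | g | u
q | 4 | p
r | 3 | p
s | 6 | p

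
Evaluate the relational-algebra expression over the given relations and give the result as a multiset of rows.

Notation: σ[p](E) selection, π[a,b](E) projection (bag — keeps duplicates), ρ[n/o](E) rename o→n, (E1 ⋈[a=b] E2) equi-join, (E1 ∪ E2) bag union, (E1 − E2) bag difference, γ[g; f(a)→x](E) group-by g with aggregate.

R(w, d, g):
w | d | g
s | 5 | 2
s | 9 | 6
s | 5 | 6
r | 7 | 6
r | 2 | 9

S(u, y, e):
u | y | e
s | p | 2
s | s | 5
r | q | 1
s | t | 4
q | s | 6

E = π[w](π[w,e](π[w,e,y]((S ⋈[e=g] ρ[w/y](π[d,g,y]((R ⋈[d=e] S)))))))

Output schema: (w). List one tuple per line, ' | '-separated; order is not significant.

Subexpression sizes:
  S → 5
  R → 5
  S → 5
  (R ⋈[d=e] S) → 3
  π[d,g,y]((R ⋈[d=e] S)) → 3
  ρ[w/y](π[d,g,y]((R ⋈[d=e] S))) → 3
  (S ⋈[e=g] ρ[w/y](π[d,g,y]((R ⋈[d=e] S)))) → 2
  π[w,e,y]((S ⋈[e=g] ρ[w/y](π[d,g,y]((R ⋈[d=e] S))))) → 2
  π[w,e](π[w,e,y]((S ⋈[e=g] ρ[w/y](π[d,g,y]((R ⋈[d=e] S)))))) → 2
  π[w](π[w,e](π[w,e,y]((S ⋈[e=g] ρ[w/y](π[d,g,y]((R ⋈[d=e] S))))))) → 2

== RESULT ==
w
s
s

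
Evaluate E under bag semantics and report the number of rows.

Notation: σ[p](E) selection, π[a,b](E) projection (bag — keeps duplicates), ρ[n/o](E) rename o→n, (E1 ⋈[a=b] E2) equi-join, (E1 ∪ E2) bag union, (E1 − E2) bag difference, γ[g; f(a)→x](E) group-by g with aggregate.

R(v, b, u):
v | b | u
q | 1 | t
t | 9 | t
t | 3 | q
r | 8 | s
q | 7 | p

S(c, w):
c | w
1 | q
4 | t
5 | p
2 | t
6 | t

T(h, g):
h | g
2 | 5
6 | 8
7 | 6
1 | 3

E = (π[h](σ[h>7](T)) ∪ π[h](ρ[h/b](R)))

Stepwise |·|:
  T → 4
  σ[h>7](T) → 0
  π[h](σ[h>7](T)) → 0
  R → 5
  ρ[h/b](R) → 5
  π[h](ρ[h/b](R)) → 5
  (π[h](σ[h>7](T)) ∪ π[h](ρ[h/b](R))) → 5

|E| = 5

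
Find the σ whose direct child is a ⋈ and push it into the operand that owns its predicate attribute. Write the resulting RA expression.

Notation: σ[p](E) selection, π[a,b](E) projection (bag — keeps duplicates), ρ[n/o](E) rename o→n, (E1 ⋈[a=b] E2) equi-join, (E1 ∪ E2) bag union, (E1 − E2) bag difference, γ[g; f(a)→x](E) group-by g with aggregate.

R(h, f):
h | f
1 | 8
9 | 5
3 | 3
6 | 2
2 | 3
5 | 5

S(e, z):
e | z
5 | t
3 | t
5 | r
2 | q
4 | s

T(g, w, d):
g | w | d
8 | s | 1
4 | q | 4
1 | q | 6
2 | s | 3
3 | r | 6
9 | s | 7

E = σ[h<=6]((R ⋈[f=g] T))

σ filters on h, owned by the left side.
E' = (σ[h<=6](R) ⋈[f=g] T)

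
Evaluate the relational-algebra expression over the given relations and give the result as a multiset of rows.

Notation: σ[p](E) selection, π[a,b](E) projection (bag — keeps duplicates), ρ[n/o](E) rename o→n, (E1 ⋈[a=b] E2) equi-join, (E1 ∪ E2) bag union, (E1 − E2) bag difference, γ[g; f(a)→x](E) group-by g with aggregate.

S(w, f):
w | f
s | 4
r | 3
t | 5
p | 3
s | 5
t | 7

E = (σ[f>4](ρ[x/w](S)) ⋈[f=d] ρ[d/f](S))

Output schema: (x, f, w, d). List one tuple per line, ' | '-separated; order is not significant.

Stepwise |·|:
  S → 6
  ρ[x/w](S) → 6
  σ[f>4](ρ[x/w](S)) → 3
  S → 6
  ρ[d/f](S) → 6
  (σ[f>4](ρ[x/w](S)) ⋈[f=d] ρ[d/f](S)) → 5

== RESULT ==
x | f | w | d
s | 5 | s | 5
s | 5 | t | 5
t | 5 | s | 5
t | 5 | t | 5
t | 7 | t | 7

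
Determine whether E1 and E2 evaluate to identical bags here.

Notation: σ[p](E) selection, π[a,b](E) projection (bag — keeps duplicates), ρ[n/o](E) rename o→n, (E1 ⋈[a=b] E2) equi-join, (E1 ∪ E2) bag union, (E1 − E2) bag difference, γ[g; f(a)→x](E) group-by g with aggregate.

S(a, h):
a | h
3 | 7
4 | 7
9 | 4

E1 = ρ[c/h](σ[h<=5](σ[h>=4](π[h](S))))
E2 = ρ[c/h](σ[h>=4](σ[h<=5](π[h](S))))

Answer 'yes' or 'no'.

E1 stepwise |·|:
  S → 3
  π[h](S) → 3
  σ[h>=4](π[h](S)) → 3
  σ[h<=5](σ[h>=4](π[h](S))) → 1
  ρ[c/h](σ[h<=5](σ[h>=4](π[h](S)))) → 1
E2 stepwise |·|:
  S → 3
  π[h](S) → 3
  σ[h<=5](π[h](S)) → 1
  σ[h>=4](σ[h<=5](π[h](S))) → 1
  ρ[c/h](σ[h>=4](σ[h<=5](π[h](S)))) → 1

E1 and E2 produce the same multiset:
c
4

yes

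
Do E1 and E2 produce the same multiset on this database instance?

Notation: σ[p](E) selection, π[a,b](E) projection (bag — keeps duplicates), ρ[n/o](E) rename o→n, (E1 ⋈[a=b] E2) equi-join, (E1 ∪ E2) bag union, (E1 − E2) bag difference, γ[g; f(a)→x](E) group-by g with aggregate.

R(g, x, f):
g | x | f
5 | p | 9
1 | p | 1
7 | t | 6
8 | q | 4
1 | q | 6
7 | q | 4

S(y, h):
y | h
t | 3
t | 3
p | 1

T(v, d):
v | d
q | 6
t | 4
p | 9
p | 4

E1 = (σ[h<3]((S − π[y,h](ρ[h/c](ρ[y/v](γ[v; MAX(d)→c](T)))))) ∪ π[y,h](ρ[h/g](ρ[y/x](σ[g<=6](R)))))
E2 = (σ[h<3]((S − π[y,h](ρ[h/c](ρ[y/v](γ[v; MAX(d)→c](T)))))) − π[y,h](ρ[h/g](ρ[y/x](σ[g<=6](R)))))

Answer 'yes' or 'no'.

E1 row counts bottom-up:
  S → 3
  T → 4
  γ[v; MAX(d)→c](T) → 3
  ρ[y/v](γ[v; MAX(d)→c](T)) → 3
  ρ[h/c](ρ[y/v](γ[v; MAX(d)→c](T))) → 3
  π[y,h](ρ[h/c](ρ[y/v](γ[v; MAX(d)→c](T)))) → 3
  (S − π[y,h](ρ[h/c](ρ[y/v](γ[v; MAX(d)→c](T))))) → 3
  σ[h<3]((S − π[y,h](ρ[h/c](ρ[y/v](γ[v; MAX(d)→c](T)))))) → 1
  R → 6
  σ[g<=6](R) → 3
  ρ[y/x](σ[g<=6](R)) → 3
  ρ[h/g](ρ[y/x](σ[g<=6](R))) → 3
  π[y,h](ρ[h/g](ρ[y/x](σ[g<=6](R)))) → 3
  (σ[h<3]((S − π[y,h](ρ[h/c](ρ[y/v](γ[v; MAX(d)→c](T)))))) ∪ π[y,h](ρ[h/g](ρ[y/x](σ[g<=6](R))))) → 4
E2 row counts bottom-up:
  S → 3
  T → 4
  γ[v; MAX(d)→c](T) → 3
  ρ[y/v](γ[v; MAX(d)→c](T)) → 3
  ρ[h/c](ρ[y/v](γ[v; MAX(d)→c](T))) → 3
  π[y,h](ρ[h/c](ρ[y/v](γ[v; MAX(d)→c](T)))) → 3
  (S − π[y,h](ρ[h/c](ρ[y/v](γ[v; MAX(d)→c](T))))) → 3
  σ[h<3]((S − π[y,h](ρ[h/c](ρ[y/v](γ[v; MAX(d)→c](T)))))) → 1
  R → 6
  σ[g<=6](R) → 3
  ρ[y/x](σ[g<=6](R)) → 3
  ρ[h/g](ρ[y/x](σ[g<=6](R))) → 3
  π[y,h](ρ[h/g](ρ[y/x](σ[g<=6](R)))) → 3
  (σ[h<3]((S − π[y,h](ρ[h/c](ρ[y/v](γ[v; MAX(d)→c](T)))))) − π[y,h](ρ[h/g](ρ[y/x](σ[g<=6](R))))) → 0

E1 result:
y | h
p | 1
p | 1
p | 5
q | 1
E2 result:
y | h
(0 rows)
Witness: ('p', 5) appears 1× in E1 but 0× in E2.

no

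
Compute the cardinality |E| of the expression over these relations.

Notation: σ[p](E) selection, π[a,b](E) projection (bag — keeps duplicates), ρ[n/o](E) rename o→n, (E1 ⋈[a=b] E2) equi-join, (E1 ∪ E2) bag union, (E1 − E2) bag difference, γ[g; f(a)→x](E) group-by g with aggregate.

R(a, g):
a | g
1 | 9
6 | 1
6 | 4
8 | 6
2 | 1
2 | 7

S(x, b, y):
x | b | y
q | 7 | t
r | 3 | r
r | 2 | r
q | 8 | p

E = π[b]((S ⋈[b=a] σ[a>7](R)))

Stepwise |·|:
  S → 4
  R → 6
  σ[a>7](R) → 1
  (S ⋈[b=a] σ[a>7](R)) → 1
  π[b]((S ⋈[b=a] σ[a>7](R))) → 1

|E| = 1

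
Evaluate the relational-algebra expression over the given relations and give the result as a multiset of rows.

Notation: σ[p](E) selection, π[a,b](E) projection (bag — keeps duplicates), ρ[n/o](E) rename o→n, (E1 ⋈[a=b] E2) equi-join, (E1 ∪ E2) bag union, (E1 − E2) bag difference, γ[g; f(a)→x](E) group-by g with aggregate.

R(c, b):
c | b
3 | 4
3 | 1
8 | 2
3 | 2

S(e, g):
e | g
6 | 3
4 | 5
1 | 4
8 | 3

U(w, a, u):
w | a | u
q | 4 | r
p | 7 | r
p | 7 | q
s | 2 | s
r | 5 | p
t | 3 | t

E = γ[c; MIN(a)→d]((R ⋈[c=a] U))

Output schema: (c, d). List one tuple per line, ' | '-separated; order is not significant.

Stepwise |·|:
  R → 4
  U → 6
  (R ⋈[c=a] U) → 3
  γ[c; MIN(a)→d]((R ⋈[c=a] U)) → 1

== RESULT ==
c | d
3 | 3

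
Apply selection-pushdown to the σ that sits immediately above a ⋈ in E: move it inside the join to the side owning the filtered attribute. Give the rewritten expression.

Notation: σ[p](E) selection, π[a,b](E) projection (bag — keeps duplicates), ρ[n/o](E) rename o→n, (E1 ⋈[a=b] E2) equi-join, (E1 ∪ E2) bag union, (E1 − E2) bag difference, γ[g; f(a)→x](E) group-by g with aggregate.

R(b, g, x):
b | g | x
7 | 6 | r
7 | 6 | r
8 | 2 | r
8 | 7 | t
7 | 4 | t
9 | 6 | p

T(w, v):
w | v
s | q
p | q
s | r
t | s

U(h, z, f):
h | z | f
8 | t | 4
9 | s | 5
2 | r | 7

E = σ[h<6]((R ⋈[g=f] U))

σ filters on h, owned by the right side.
E' = (R ⋈[g=f] σ[h<6](U))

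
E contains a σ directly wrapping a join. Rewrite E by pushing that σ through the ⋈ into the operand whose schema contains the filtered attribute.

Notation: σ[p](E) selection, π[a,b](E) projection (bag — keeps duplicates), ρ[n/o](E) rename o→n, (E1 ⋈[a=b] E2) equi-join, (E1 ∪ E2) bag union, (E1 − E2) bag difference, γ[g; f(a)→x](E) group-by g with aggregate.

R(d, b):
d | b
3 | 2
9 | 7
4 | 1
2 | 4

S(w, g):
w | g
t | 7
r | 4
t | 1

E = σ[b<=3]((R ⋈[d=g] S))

σ filters on b, owned by the left side.
E' = (σ[b<=3](R) ⋈[d=g] S)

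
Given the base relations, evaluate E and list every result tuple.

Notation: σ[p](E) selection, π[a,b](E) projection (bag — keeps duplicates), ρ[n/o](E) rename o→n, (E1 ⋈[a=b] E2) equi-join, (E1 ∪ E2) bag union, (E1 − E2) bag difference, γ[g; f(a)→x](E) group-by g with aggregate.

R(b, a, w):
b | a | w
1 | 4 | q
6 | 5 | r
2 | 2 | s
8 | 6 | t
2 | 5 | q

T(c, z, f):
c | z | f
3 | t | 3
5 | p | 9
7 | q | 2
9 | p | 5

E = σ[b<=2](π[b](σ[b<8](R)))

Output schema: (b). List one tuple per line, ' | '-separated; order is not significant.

Stepwise |·|:
  R → 5
  σ[b<8](R) → 4
  π[b](σ[b<8](R)) → 4
  σ[b<=2](π[b](σ[b<8](R))) → 3

== RESULT ==
b
1
2
2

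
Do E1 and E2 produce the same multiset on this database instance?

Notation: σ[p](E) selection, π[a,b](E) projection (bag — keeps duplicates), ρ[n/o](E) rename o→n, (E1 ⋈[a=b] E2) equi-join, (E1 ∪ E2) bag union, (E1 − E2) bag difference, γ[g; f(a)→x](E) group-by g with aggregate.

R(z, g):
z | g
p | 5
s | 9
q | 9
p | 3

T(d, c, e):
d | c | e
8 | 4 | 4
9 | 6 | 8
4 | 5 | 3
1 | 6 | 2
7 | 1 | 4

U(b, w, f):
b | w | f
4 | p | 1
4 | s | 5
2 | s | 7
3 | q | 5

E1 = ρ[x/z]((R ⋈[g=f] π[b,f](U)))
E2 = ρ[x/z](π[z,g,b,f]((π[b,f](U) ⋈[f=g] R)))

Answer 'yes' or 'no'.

E1 stepwise |·|:
  R → 4
  U → 4
  π[b,f](U) → 4
  (R ⋈[g=f] π[b,f](U)) → 2
  ρ[x/z]((R ⋈[g=f] π[b,f](U))) → 2
E2 stepwise |·|:
  U → 4
  π[b,f](U) → 4
  R → 4
  (π[b,f](U) ⋈[f=g] R) → 2
  π[z,g,b,f]((π[b,f](U) ⋈[f=g] R)) → 2
  ρ[x/z](π[z,g,b,f]((π[b,f](U) ⋈[f=g] R))) → 2

E1 and E2 produce the same multiset:
x | g | b | f
p | 5 | 3 | 5
p | 5 | 4 | 5

yes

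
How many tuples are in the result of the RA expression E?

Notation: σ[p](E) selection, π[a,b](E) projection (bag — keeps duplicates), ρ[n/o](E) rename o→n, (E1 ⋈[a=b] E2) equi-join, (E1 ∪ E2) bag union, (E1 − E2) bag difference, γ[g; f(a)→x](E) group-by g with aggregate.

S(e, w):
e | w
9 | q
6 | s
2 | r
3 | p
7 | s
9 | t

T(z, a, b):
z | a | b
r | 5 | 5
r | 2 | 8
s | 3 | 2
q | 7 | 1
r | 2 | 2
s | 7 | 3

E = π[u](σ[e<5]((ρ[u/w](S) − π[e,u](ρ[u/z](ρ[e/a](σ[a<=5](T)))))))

Row counts bottom-up:
  S → 6
  ρ[u/w](S) → 6
  T → 6
  σ[a<=5](T) → 4
  ρ[e/a](σ[a<=5](T)) → 4
  ρ[u/z](ρ[e/a](σ[a<=5](T))) → 4
  π[e,u](ρ[u/z](ρ[e/a](σ[a<=5](T)))) → 4
  (ρ[u/w](S) − π[e,u](ρ[u/z](ρ[e/a](σ[a<=5](T))))) → 5
  σ[e<5]((ρ[u/w](S) − π[e,u](ρ[u/z](ρ[e/a](σ[a<=5](T)))))) → 1
  π[u](σ[e<5]((ρ[u/w](S) − π[e,u](ρ[u/z](ρ[e/a](σ[a<=5](T))))))) → 1

|E| = 1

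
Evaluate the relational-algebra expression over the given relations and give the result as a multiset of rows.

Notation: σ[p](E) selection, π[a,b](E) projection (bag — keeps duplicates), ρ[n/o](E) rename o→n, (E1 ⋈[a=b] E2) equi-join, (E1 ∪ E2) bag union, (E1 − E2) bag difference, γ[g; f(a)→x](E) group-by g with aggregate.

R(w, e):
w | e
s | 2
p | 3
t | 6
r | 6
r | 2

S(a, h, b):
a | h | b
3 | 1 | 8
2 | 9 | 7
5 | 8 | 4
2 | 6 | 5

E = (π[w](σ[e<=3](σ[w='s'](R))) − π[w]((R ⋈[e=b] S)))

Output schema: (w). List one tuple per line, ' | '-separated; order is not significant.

Per-node cardinality:
  R → 5
  σ[w='s'](R) → 1
  σ[e<=3](σ[w='s'](R)) → 1
  π[w](σ[e<=3](σ[w='s'](R))) → 1
  R → 5
  S → 4
  (R ⋈[e=b] S) → 0
  π[w]((R ⋈[e=b] S)) → 0
  (π[w](σ[e<=3](σ[w='s'](R))) − π[w]((R ⋈[e=b] S))) → 1

== RESULT ==
w
s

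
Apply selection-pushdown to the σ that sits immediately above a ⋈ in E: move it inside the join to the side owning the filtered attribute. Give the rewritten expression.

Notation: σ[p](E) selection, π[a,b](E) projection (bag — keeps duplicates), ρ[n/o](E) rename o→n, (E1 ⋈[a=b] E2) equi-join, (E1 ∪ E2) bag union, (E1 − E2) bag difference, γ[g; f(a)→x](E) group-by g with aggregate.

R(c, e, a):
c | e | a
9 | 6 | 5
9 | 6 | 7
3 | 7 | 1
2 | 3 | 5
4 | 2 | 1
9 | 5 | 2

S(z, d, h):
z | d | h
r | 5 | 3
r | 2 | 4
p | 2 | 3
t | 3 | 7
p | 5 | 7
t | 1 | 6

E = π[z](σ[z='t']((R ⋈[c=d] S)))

σ filters on z, owned by the right side.
E' = π[z]((R ⋈[c=d] σ[z='t'](S)))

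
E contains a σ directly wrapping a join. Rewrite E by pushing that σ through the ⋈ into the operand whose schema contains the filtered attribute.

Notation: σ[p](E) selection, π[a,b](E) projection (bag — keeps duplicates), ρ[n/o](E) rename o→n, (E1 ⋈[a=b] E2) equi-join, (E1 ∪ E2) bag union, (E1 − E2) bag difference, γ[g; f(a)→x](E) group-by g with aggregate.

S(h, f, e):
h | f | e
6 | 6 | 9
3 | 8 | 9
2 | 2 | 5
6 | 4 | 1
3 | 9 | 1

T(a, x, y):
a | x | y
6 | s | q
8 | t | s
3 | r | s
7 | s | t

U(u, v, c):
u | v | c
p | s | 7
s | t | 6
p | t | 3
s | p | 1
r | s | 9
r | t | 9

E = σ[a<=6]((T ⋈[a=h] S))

σ filters on a, owned by the left side.
E' = (σ[a<=6](T) ⋈[a=h] S)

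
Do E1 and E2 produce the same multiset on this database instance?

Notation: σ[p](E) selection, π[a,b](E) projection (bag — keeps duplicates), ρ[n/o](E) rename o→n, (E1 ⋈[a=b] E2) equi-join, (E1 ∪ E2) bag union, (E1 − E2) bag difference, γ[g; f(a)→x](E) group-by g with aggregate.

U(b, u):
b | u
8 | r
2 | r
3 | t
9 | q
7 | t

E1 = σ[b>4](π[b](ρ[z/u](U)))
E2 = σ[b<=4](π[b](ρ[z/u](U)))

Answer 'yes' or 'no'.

E1 per-node cardinality:
  U → 5
  ρ[z/u](U) → 5
  π[b](ρ[z/u](U)) → 5
  σ[b>4](π[b](ρ[z/u](U))) → 3
E2 per-node cardinality:
  U → 5
  ρ[z/u](U) → 5
  π[b](ρ[z/u](U)) → 5
  σ[b<=4](π[b](ρ[z/u](U))) → 2

E1 result:
b
7
8
9
E2 result:
b
2
3
Witness: (7,) appears 1× in E1 but 0× in E2.

no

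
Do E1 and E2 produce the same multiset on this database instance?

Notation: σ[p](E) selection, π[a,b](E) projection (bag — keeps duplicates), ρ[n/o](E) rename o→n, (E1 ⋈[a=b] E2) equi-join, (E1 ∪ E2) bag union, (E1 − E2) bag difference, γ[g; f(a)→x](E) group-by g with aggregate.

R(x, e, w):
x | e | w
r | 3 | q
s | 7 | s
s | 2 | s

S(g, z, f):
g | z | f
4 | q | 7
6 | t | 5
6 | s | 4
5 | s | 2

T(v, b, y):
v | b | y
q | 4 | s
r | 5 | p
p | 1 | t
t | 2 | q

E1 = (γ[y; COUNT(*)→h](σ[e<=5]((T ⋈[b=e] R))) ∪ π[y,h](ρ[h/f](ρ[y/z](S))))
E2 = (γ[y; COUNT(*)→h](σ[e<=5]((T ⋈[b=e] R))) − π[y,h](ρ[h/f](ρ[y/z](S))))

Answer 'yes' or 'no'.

E1 subexpression sizes:
  T → 4
  R → 3
  (T ⋈[b=e] R) → 1
  σ[e<=5]((T ⋈[b=e] R)) → 1
  γ[y; COUNT(*)→h](σ[e<=5]((T ⋈[b=e] R))) → 1
  S → 4
  ρ[y/z](S) → 4
  ρ[h/f](ρ[y/z](S)) → 4
  π[y,h](ρ[h/f](ρ[y/z](S))) → 4
  (γ[y; COUNT(*)→h](σ[e<=5]((T ⋈[b=e] R))) ∪ π[y,h](ρ[h/f](ρ[y/z](S)))) → 5
E2 subexpression sizes:
  T → 4
  R → 3
  (T ⋈[b=e] R) → 1
  σ[e<=5]((T ⋈[b=e] R)) → 1
  γ[y; COUNT(*)→h](σ[e<=5]((T ⋈[b=e] R))) → 1
  S → 4
  ρ[y/z](S) → 4
  ρ[h/f](ρ[y/z](S)) → 4
  π[y,h](ρ[h/f](ρ[y/z](S))) → 4
  (γ[y; COUNT(*)→h](σ[e<=5]((T ⋈[b=e] R))) − π[y,h](ρ[h/f](ρ[y/z](S)))) → 1

E1 result:
y | h
q | 1
q | 7
s | 2
s | 4
t | 5
E2 result:
y | h
q | 1
Witness: ('s', 4) appears 1× in E1 but 0× in E2.

no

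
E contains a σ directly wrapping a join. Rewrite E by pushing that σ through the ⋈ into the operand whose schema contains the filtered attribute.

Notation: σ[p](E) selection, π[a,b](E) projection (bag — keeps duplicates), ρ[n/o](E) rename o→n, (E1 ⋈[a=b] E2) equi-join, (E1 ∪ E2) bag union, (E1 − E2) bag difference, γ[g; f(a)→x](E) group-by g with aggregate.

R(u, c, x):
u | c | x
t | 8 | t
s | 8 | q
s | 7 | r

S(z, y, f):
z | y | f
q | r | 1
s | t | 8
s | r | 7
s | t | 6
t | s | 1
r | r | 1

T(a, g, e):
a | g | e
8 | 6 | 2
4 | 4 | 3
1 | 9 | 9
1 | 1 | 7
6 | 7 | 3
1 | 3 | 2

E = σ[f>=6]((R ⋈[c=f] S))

σ filters on f, owned by the right side.
E' = (R ⋈[c=f] σ[f>=6](S))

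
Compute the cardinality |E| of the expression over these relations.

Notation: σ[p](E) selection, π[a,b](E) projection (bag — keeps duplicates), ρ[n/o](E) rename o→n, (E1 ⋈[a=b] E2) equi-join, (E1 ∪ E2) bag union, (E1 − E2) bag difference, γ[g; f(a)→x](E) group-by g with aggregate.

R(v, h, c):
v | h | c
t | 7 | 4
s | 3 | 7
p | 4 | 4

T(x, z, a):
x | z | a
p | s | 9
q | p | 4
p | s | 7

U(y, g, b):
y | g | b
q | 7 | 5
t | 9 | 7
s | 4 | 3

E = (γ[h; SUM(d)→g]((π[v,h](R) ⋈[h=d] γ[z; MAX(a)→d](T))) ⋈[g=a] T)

Row counts bottom-up:
  R → 3
  π[v,h](R) → 3
  T → 3
  γ[z; MAX(a)→d](T) → 2
  (π[v,h](R) ⋈[h=d] γ[z; MAX(a)→d](T)) → 1
  γ[h; SUM(d)→g]((π[v,h](R) ⋈[h=d] γ[z; MAX(a)→d](T))) → 1
  T → 3
  (γ[h; SUM(d)→g]((π[v,h](R) ⋈[h=d] γ[z; MAX(a)→d](T))) ⋈[g=a] T) → 1

|E| = 1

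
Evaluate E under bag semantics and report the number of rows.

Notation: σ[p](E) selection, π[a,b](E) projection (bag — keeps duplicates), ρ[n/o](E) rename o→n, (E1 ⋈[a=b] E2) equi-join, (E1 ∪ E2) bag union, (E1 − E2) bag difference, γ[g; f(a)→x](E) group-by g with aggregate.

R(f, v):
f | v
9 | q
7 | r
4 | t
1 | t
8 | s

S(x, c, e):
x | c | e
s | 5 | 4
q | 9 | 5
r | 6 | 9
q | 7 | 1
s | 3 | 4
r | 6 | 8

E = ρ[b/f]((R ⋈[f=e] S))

Row counts bottom-up:
  R → 5
  S → 6
  (R ⋈[f=e] S) → 5
  ρ[b/f]((R ⋈[f=e] S)) → 5

|E| = 5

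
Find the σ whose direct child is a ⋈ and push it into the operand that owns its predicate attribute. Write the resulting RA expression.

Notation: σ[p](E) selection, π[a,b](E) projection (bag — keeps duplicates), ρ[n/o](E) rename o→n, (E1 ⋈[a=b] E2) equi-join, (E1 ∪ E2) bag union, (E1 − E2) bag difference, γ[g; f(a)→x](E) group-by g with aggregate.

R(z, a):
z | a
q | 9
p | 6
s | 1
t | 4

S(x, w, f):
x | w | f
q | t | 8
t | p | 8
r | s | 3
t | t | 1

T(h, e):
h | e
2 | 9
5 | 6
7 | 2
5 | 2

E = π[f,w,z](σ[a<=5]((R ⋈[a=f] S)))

σ filters on a, owned by the left side.
E' = π[f,w,z]((σ[a<=5](R) ⋈[a=f] S))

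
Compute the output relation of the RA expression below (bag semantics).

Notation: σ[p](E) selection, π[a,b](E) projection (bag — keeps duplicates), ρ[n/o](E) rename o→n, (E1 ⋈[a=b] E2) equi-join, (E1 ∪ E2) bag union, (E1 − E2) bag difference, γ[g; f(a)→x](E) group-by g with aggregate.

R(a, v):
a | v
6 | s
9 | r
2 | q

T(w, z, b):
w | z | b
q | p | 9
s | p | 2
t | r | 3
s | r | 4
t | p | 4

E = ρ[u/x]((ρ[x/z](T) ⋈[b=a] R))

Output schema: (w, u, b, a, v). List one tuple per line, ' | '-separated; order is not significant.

Per-node cardinality:
  T → 5
  ρ[x/z](T) → 5
  R → 3
  (ρ[x/z](T) ⋈[b=a] R) → 2
  ρ[u/x]((ρ[x/z](T) ⋈[b=a] R)) → 2

== RESULT ==
w | u | b | a | v
q | p | 9 | 9 | r
s | p | 2 | 2 | q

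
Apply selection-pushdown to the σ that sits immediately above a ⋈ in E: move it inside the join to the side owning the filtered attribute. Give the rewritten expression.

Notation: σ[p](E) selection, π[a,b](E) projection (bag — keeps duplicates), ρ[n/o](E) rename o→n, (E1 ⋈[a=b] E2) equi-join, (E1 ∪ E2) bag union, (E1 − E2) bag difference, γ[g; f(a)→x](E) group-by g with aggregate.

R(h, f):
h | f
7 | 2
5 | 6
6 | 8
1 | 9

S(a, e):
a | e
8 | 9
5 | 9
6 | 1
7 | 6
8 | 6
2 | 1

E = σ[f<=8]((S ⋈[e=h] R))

σ filters on f, owned by the right side.
E' = (S ⋈[e=h] σ[f<=8](R))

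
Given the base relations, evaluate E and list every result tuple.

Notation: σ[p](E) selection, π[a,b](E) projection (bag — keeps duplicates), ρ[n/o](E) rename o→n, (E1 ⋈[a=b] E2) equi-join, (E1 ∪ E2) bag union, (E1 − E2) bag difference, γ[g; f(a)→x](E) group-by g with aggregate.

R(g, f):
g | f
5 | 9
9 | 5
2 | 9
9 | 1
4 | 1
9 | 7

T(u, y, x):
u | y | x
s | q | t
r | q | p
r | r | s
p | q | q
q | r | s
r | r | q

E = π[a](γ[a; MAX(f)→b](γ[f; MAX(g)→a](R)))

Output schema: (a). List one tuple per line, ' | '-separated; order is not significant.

Per-node cardinality:
  R → 6
  γ[f; MAX(g)→a](R) → 4
  γ[a; MAX(f)→b](γ[f; MAX(g)→a](R)) → 2
  π[a](γ[a; MAX(f)→b](γ[f; MAX(g)→a](R))) → 2

== RESULT ==
a
5
9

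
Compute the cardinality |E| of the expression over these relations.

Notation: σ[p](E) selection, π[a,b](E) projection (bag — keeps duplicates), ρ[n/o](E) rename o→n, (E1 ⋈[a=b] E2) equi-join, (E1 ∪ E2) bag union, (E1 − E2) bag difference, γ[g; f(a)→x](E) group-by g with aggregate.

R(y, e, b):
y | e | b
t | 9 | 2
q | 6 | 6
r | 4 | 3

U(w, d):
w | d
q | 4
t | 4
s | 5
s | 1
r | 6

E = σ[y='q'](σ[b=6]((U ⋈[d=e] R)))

Stepwise |·|:
  U → 5
  R → 3
  (U ⋈[d=e] R) → 3
  σ[b=6]((U ⋈[d=e] R)) → 1
  σ[y='q'](σ[b=6]((U ⋈[d=e] R))) → 1

|E| = 1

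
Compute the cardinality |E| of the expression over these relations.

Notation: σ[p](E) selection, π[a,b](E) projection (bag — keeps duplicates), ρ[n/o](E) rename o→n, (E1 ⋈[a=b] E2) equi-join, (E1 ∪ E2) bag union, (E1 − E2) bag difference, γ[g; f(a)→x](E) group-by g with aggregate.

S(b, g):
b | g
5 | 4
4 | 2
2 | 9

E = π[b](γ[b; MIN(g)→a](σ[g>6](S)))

Row counts bottom-up:
  S → 3
  σ[g>6](S) → 1
  γ[b; MIN(g)→a](σ[g>6](S)) → 1
  π[b](γ[b; MIN(g)→a](σ[g>6](S))) → 1

|E| = 1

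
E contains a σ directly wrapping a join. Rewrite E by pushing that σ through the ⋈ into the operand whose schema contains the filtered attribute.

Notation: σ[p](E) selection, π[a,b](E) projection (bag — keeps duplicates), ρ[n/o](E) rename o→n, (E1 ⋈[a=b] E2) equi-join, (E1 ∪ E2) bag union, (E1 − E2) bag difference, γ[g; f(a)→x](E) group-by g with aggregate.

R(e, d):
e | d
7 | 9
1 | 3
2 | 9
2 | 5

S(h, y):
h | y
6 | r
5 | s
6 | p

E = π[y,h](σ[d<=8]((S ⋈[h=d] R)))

σ filters on d, owned by the right side.
E' = π[y,h]((S ⋈[h=d] σ[d<=8](R)))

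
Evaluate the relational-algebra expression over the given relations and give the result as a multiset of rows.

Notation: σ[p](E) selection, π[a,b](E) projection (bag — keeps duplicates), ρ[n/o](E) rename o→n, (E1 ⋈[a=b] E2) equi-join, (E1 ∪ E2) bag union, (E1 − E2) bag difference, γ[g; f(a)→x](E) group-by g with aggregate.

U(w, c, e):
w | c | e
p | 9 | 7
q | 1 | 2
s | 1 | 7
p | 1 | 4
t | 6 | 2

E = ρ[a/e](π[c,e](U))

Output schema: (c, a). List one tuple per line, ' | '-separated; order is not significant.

Row counts bottom-up:
  U → 5
  π[c,e](U) → 5
  ρ[a/e](π[c,e](U)) → 5

== RESULT ==
c | a
1 | 2
1 | 4
1 | 7
6 | 2
9 | 7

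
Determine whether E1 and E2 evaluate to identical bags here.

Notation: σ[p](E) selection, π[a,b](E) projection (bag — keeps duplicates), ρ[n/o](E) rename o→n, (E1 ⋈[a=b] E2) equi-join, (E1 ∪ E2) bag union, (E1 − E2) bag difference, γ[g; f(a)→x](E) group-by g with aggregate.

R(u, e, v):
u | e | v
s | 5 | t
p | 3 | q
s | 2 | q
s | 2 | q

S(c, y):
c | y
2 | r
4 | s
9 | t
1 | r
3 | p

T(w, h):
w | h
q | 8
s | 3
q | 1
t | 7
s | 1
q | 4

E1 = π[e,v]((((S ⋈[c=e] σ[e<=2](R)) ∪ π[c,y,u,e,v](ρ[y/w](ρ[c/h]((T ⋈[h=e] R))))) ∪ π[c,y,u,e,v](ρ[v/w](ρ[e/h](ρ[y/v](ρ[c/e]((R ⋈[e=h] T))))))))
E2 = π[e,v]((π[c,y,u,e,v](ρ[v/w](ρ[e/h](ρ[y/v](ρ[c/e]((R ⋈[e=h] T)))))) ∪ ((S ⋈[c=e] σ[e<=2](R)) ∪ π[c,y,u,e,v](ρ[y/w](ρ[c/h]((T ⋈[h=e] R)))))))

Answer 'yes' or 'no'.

E1 stepwise |·|:
  S → 5
  R → 4
  σ[e<=2](R) → 2
  (S ⋈[c=e] σ[e<=2](R)) → 2
  T → 6
  R → 4
  (T ⋈[h=e] R) → 1
  ρ[c/h]((T ⋈[h=e] R)) → 1
  ρ[y/w](ρ[c/h]((T ⋈[h=e] R))) → 1
  π[c,y,u,e,v](ρ[y/w](ρ[c/h]((T ⋈[h=e] R)))) → 1
  ((S ⋈[c=e] σ[e<=2](R)) ∪ π[c,y,u,e,v](ρ[y/w](ρ[c/h]((T ⋈[h=e] R))))) → 3
  R → 4
  T → 6
  (R ⋈[e=h] T) → 1
  ρ[c/e]((R ⋈[e=h] T)) → 1
  ρ[y/v](ρ[c/e]((R ⋈[e=h] T))) → 1
  ρ[e/h](ρ[y/v](ρ[c/e]((R ⋈[e=h] T)))) → 1
  ρ[v/w](ρ[e/h](ρ[y/v](ρ[c/e]((R ⋈[e=h] T))))) → 1
  π[c,y,u,e,v](ρ[v/w](ρ[e/h](ρ[y/v](ρ[c/e]((R ⋈[e=h] T)))))) → 1
  (((S ⋈[c=e] σ[e<=2](R)) ∪ π[c,y,u,e,v](ρ[y/w](ρ[c/h]((T ⋈[h=e] R))))) ∪ π[c,y,u,e,v](ρ[v/w](ρ[e/h](ρ[y/v](ρ[c/e]((R ⋈[e=h] T))))))) → 4
  π[e,v]((((S ⋈[c=e] σ[e<=2](R)) ∪ π[c,y,u,e,v](ρ[y/w](ρ[c/h]((T ⋈[h=e] R))))) ∪ π[c,y,u,e,v](ρ[v/w](ρ[e/h](ρ[y/v](ρ[c/e]((R ⋈[e=h] T)))))))) → 4
E2 stepwise |·|:
  R → 4
  T → 6
  (R ⋈[e=h] T) → 1
  ρ[c/e]((R ⋈[e=h] T)) → 1
  ρ[y/v](ρ[c/e]((R ⋈[e=h] T))) → 1
  ρ[e/h](ρ[y/v](ρ[c/e]((R ⋈[e=h] T)))) → 1
  ρ[v/w](ρ[e/h](ρ[y/v](ρ[c/e]((R ⋈[e=h] T))))) → 1
  π[c,y,u,e,v](ρ[v/w](ρ[e/h](ρ[y/v](ρ[c/e]((R ⋈[e=h] T)))))) → 1
  S → 5
  R → 4
  σ[e<=2](R) → 2
  (S ⋈[c=e] σ[e<=2](R)) → 2
  T → 6
  R → 4
  (T ⋈[h=e] R) → 1
  ρ[c/h]((T ⋈[h=e] R)) → 1
  ρ[y/w](ρ[c/h]((T ⋈[h=e] R))) → 1
  π[c,y,u,e,v](ρ[y/w](ρ[c/h]((T ⋈[h=e] R)))) → 1
  ((S ⋈[c=e] σ[e<=2](R)) ∪ π[c,y,u,e,v](ρ[y/w](ρ[c/h]((T ⋈[h=e] R))))) → 3
  (π[c,y,u,e,v](ρ[v/w](ρ[e/h](ρ[y/v](ρ[c/e]((R ⋈[e=h] T)))))) ∪ ((S ⋈[c=e] σ[e<=2](R)) ∪ π[c,y,u,e,v](ρ[y/w](ρ[c/h]((T ⋈[h=e] R)))))) → 4
  π[e,v]((π[c,y,u,e,v](ρ[v/w](ρ[e/h](ρ[y/v](ρ[c/e]((R ⋈[e=h] T)))))) ∪ ((S ⋈[c=e] σ[e<=2](R)) ∪ π[c,y,u,e,v](ρ[y/w](ρ[c/h]((T ⋈[h=e] R))))))) → 4

E1 and E2 produce the same multiset:
e | v
2 | q
2 | q
3 | q
3 | s

yes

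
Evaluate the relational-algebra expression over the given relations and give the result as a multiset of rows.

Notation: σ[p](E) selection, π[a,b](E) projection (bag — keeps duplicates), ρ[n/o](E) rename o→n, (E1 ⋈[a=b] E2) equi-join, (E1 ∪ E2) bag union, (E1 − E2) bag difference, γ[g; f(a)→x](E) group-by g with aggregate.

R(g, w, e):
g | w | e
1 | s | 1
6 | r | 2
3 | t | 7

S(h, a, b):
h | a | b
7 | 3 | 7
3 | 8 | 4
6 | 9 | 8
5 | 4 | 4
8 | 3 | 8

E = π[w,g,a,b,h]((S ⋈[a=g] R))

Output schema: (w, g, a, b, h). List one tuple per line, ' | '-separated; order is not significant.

Row counts bottom-up:
  S → 5
  R → 3
  (S ⋈[a=g] R) → 2
  π[w,g,a,b,h]((S ⋈[a=g] R)) → 2

== RESULT ==
w | g | a | b | h
t | 3 | 3 | 7 | 7
t | 3 | 3 | 8 | 8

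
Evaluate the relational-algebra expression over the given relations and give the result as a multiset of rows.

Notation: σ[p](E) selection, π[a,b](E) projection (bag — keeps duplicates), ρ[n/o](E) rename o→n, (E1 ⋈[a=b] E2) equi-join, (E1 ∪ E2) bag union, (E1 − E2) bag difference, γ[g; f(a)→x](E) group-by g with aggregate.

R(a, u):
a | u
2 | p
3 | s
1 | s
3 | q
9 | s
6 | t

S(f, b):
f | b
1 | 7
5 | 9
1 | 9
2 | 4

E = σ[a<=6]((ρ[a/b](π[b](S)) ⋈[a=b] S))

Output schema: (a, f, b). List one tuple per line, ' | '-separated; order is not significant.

Per-node cardinality:
  S → 4
  π[b](S) → 4
  ρ[a/b](π[b](S)) → 4
  S → 4
  (ρ[a/b](π[b](S)) ⋈[a=b] S) → 6
  σ[a<=6]((ρ[a/b](π[b](S)) ⋈[a=b] S)) → 1

== RESULT ==
a | f | b
4 | 2 | 4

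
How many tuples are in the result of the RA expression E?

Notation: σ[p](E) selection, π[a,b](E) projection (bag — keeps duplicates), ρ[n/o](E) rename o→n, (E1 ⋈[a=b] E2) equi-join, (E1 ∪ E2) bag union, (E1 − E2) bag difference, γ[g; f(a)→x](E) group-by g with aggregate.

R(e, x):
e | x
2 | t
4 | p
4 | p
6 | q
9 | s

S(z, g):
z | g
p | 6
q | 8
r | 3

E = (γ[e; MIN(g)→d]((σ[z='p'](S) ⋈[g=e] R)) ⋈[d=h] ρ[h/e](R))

Subexpression sizes:
  S → 3
  σ[z='p'](S) → 1
  R → 5
  (σ[z='p'](S) ⋈[g=e] R) → 1
  γ[e; MIN(g)→d]((σ[z='p'](S) ⋈[g=e] R)) → 1
  R → 5
  ρ[h/e](R) → 5
  (γ[e; MIN(g)→d]((σ[z='p'](S) ⋈[g=e] R)) ⋈[d=h] ρ[h/e](R)) → 1

|E| = 1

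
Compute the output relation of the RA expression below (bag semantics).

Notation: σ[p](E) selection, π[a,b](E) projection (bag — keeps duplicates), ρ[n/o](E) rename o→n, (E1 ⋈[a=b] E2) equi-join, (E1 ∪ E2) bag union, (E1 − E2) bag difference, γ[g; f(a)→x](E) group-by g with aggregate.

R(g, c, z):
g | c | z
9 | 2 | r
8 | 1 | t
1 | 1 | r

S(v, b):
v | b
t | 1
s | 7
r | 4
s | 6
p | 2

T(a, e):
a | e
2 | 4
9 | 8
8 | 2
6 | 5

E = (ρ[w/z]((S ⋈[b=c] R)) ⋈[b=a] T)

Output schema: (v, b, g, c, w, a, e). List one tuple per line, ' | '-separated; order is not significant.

Row counts bottom-up:
  S → 5
  R → 3
  (S ⋈[b=c] R) → 3
  ρ[w/z]((S ⋈[b=c] R)) → 3
  T → 4
  (ρ[w/z]((S ⋈[b=c] R)) ⋈[b=a] T) → 1

== RESULT ==
v | b | g | c | w | a | e
p | 2 | 9 | 2 | r | 2 | 4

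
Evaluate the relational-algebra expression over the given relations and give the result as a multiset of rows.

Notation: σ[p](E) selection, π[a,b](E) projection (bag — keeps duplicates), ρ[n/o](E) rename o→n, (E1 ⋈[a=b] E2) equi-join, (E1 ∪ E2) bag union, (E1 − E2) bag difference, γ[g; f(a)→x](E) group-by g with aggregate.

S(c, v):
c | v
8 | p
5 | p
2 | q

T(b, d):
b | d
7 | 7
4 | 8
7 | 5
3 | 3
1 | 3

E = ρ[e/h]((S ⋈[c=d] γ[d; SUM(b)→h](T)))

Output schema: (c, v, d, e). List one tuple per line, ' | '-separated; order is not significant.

Row counts bottom-up:
  S → 3
  T → 5
  γ[d; SUM(b)→h](T) → 4
  (S ⋈[c=d] γ[d; SUM(b)→h](T)) → 2
  ρ[e/h]((S ⋈[c=d] γ[d; SUM(b)→h](T))) → 2

== RESULT ==
c | v | d | e
5 | p | 5 | 7
8 | p | 8 | 4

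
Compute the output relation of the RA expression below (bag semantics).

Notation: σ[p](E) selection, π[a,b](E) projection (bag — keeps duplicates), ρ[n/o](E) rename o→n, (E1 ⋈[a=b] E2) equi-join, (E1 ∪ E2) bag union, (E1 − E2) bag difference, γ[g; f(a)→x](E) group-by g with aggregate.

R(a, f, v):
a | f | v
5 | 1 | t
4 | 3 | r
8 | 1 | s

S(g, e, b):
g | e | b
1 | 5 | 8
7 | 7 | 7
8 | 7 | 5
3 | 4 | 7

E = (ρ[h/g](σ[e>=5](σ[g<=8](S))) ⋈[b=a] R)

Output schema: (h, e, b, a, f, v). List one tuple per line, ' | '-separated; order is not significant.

Stepwise |·|:
  S → 4
  σ[g<=8](S) → 4
  σ[e>=5](σ[g<=8](S)) → 3
  ρ[h/g](σ[e>=5](σ[g<=8](S))) → 3
  R → 3
  (ρ[h/g](σ[e>=5](σ[g<=8](S))) ⋈[b=a] R) → 2

== RESULT ==
h | e | b | a | f | v
1 | 5 | 8 | 8 | 1 | s
8 | 7 | 5 | 5 | 1 | t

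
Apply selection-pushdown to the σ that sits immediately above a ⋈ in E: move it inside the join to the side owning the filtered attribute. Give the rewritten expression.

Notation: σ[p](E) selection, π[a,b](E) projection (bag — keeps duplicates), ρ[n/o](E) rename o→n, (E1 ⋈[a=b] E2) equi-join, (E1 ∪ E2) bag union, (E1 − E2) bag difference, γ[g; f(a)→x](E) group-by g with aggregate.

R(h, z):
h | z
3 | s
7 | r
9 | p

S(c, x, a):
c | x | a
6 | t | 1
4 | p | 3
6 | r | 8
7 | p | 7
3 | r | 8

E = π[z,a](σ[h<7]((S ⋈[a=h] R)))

σ filters on h, owned by the right side.
E' = π[z,a]((S ⋈[a=h] σ[h<7](R)))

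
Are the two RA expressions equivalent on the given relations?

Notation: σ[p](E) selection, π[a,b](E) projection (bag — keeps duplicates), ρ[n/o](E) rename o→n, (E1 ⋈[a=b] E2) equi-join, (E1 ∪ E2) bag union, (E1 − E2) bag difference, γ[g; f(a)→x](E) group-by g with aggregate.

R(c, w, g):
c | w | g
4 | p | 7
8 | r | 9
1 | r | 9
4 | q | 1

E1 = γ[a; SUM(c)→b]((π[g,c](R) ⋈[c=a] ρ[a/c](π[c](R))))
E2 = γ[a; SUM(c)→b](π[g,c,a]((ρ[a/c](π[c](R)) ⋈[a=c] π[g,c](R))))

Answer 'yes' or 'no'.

E1 per-node cardinality:
  R → 4
  π[g,c](R) → 4
  R → 4
  π[c](R) → 4
  ρ[a/c](π[c](R)) → 4
  (π[g,c](R) ⋈[c=a] ρ[a/c](π[c](R))) → 6
  γ[a; SUM(c)→b]((π[g,c](R) ⋈[c=a] ρ[a/c](π[c](R)))) → 3
E2 per-node cardinality:
  R → 4
  π[c](R) → 4
  ρ[a/c](π[c](R)) → 4
  R → 4
  π[g,c](R) → 4
  (ρ[a/c](π[c](R)) ⋈[a=c] π[g,c](R)) → 6
  π[g,c,a]((ρ[a/c](π[c](R)) ⋈[a=c] π[g,c](R))) → 6
  γ[a; SUM(c)→b](π[g,c,a]((ρ[a/c](π[c](R)) ⋈[a=c] π[g,c](R)))) → 3

E1 and E2 produce the same multiset:
a | b
1 | 1
4 | 16
8 | 8

yes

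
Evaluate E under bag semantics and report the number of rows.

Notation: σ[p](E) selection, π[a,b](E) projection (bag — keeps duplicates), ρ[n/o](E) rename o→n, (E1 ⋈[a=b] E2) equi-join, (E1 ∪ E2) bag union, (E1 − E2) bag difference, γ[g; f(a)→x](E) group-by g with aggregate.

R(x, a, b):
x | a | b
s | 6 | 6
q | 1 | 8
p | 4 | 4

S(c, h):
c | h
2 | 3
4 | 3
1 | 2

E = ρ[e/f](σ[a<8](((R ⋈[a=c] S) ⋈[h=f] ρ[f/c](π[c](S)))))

Per-node cardinality:
  R → 3
  S → 3
  (R ⋈[a=c] S) → 2
  S → 3
  π[c](S) → 3
  ρ[f/c](π[c](S)) → 3
  ((R ⋈[a=c] S) ⋈[h=f] ρ[f/c](π[c](S))) → 1
  σ[a<8](((R ⋈[a=c] S) ⋈[h=f] ρ[f/c](π[c](S)))) → 1
  ρ[e/f](σ[a<8](((R ⋈[a=c] S) ⋈[h=f] ρ[f/c](π[c](S))))) → 1

|E| = 1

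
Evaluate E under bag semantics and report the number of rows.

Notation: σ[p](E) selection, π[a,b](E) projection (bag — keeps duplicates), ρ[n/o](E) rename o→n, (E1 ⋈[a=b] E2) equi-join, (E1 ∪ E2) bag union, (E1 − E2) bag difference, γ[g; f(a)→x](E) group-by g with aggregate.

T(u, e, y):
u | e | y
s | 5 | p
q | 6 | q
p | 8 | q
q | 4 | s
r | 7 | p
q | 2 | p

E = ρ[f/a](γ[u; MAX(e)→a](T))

Subexpression sizes:
  T → 6
  γ[u; MAX(e)→a](T) → 4
  ρ[f/a](γ[u; MAX(e)→a](T)) → 4

|E| = 4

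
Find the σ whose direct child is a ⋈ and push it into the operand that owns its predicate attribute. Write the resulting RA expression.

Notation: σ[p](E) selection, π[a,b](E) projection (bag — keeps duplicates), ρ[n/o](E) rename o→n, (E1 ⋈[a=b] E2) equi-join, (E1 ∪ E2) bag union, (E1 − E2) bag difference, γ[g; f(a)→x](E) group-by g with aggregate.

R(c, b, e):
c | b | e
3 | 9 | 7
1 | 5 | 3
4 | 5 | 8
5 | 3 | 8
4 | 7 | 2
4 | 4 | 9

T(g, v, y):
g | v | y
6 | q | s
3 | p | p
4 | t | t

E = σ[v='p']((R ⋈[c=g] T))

σ filters on v, owned by the right side.
E' = (R ⋈[c=g] σ[v='p'](T))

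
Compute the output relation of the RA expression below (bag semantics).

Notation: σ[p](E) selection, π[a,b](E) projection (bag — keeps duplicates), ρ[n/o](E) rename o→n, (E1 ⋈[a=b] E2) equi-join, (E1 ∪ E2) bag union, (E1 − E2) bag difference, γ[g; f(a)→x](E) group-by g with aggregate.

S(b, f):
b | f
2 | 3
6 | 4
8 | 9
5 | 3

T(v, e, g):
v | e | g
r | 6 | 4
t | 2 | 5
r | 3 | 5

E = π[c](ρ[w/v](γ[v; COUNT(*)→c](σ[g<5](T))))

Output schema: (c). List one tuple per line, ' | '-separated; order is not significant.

Per-node cardinality:
  T → 3
  σ[g<5](T) → 1
  γ[v; COUNT(*)→c](σ[g<5](T)) → 1
  ρ[w/v](γ[v; COUNT(*)→c](σ[g<5](T))) → 1
  π[c](ρ[w/v](γ[v; COUNT(*)→c](σ[g<5](T)))) → 1

== RESULT ==
c
1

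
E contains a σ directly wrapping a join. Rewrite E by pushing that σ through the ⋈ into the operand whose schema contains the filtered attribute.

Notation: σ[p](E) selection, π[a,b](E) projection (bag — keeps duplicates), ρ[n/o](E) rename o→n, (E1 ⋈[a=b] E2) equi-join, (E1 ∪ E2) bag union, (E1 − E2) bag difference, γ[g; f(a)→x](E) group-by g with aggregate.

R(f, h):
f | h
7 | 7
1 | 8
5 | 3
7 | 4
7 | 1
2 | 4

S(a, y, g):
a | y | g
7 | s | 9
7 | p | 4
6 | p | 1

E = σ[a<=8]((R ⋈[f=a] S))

σ filters on a, owned by the right side.
E' = (R ⋈[f=a] σ[a<=8](S))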